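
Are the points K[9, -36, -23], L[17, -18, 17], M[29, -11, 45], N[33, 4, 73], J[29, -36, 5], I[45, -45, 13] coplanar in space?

The plane through K, L, M has normal n = KL × KM = (224, 256, -160) and equation n·P = -3520.
Checking the remaining points: n·N = -3264, n·J = -3520, n·I = -3520.
Since n·N = -3264 ≠ -3520, N is off the plane and the points are not all coplanar.

No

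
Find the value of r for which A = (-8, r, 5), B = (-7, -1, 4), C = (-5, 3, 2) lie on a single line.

-3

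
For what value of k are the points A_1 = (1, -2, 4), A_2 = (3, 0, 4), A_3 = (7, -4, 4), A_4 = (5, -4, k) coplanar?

Normal to plane A_1A_2A_3: n = (0, 0, -16); plane equation n·P = -64.
Requiring n·A_4 = -64: (-16)k + (0) = -64.
So k = 4.

4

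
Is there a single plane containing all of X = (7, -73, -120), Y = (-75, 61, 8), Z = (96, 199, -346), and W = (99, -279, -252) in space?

Yes

A normal to the plane through X, Y, Z is n = XY × XZ = (-65100, -7140, -34230).
The plane has equation n·P = 4173120. For W: n·W = 4173120.
Equal, so W lies in the plane and all four are coplanar.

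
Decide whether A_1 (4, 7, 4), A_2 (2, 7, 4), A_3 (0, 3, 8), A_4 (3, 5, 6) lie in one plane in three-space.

Yes

With A_1 as base: A_1A_2 = (-2, 0, 0), A_1A_3 = (-4, -4, 4), A_1A_4 = (-1, -2, 2).
A_1A_3 × A_1A_4 = (0, 4, 4).
A_1A_2 · (A_1A_3 × A_1A_4) = 0.
The scalar triple product vanishes, so the four points are coplanar.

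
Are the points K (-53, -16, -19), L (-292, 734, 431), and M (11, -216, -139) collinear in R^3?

No

KL = (-239, 750, 450), KM = (64, -200, -120).
KL × KM = (0, 120, -200).
The cross product is nonzero, so the points do not lie on one line.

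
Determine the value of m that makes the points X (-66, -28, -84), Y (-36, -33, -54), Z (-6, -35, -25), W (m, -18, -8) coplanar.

18

Normal to plane XYZ: n = (-85, 30, 90); plane equation n·P = -2790.
Requiring n·W = -2790: (-85)m + (-1260) = -2790.
So m = 18.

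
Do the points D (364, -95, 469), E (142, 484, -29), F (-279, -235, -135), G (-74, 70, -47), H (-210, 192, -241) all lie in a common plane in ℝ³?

No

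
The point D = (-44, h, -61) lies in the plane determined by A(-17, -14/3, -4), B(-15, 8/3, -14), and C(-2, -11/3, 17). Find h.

13/3

Coplanarity requires AB · (AC × AD) = 0.
AB = (2, 22/3, -10), AC = (15, 1, 21); the triple product is linear in h with coefficient -192 and constant term 832.
Setting it to zero: h = 13/3.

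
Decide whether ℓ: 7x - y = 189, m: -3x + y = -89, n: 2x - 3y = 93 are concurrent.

No

Intersecting ℓ and m: solving the 2×2 system gives (x, y) = (25, -14).
Substitute into n: (2)(25) + (-3)(-14) = 92.
But n requires 93 ≠ 92, so the three lines have no common point.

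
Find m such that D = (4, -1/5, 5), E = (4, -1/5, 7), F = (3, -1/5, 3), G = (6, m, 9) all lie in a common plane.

-1/5

Coplanarity ⇔ det[DE; DF; DG] = 0.
Expanding, this is linear in m: (-2)m + (-2/5) = 0.
So m = -1/5.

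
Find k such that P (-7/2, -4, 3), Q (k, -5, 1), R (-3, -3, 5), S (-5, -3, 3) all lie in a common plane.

-4

Normal to plane PRS: n = (-2, -3, 2); plane equation n·X = 25.
Requiring n·Q = 25: (-2)k + (17) = 25.
So k = -4.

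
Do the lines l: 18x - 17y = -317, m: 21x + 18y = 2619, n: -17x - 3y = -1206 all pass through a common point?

Lines aᵢx + bᵢy = cᵢ with pairwise distinct directions are concurrent exactly when det[aᵢ bᵢ cᵢ] = 0.
Here the determinant is 0.
It vanishes, so the lines are concurrent at (57, 79).

Yes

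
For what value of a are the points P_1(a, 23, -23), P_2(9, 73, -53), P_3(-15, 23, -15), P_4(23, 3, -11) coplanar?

19

The points are coplanar iff P_1P_2 · (P_1P_3 × P_1P_4) = 0.
Expanding, this is linear in a: (-560)a + (10640) = 0.
So a = 19.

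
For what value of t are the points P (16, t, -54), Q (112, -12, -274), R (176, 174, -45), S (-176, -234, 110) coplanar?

The points are coplanar iff PQ · (PR × PS) = 0.
Expanding, this is linear in t: (90528)t + (4164288) = 0.
So t = -46.

-46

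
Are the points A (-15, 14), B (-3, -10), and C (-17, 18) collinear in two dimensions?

Yes

AB = (12, -24), AC = (-2, 4).
Twice the signed area of △ABC is (12)(4) − (-24)(-2) = 0.
The triangle is degenerate (zero area), so the points are collinear.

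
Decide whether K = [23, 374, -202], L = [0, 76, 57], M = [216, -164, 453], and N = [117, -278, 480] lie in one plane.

Yes

A normal to the plane through K, L, M is n = KL × KM = (-55848, 65052, 69888).
The plane has equation n·P = 8927568. For N: n·N = 8927568.
Equal, so N lies in the plane and all four are coplanar.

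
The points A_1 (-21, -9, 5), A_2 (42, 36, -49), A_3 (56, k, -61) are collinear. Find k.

Direction A_1A_2 = (63, 45, -54). From the x-coordinate of A_3, the parameter along the line is τ = (56 − (-21))/63 = 11/9.
Then k = (-9) + 11/9·(45) = 46.

46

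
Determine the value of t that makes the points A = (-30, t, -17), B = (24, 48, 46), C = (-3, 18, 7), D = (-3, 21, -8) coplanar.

-15

The points are coplanar iff AB · (AC × AD) = 0.
Expanding, this is linear in t: (405)t + (6075) = 0.
So t = -15.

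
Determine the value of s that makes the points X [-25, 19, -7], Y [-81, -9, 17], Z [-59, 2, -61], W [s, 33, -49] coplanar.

3

The points are coplanar iff XY · (XZ × XW) = 0.
Expanding, this is linear in s: (1920)s + (-5760) = 0.
So s = 3.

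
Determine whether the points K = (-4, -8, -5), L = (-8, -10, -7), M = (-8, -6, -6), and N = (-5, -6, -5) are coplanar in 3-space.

The four points are coplanar iff the 3×3 determinant with rows KL, KM, KN is zero.
Rows: (-4, -2, -2), (-4, 2, -1), (-1, 2, 0).
Expanding along the first row: (-4)(2) − (-2)(-1) + (-2)(-6) = 2.
Nonzero ⇒ not coplanar.

No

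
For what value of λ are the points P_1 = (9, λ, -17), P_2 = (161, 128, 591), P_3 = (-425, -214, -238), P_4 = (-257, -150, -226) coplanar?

-20

The points are coplanar iff P_1P_2 · (P_1P_3 × P_1P_4) = 0.
Expanding, this is linear in λ: (132240)λ + (2644800) = 0.
So λ = -20.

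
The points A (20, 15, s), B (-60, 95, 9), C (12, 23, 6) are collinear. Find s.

17/3

Collinearity requires AB × AC = 0; each component is linear in s.
The x-component gives (-72)s + (408) = 0, so s = 17/3.
The remaining components then also vanish.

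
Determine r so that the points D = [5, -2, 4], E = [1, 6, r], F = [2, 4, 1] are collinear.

0

Direction DF = (-3, 6, -3). From the x-coordinate of E, the parameter along the line is τ = (1 − 5)/(-3) = 4/3.
Then r = 4 + 4/3·(-3) = 0.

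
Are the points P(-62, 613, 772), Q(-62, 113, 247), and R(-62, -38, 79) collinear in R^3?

No

PQ = (0, -500, -525), PR = (0, -651, -693).
PQ × PR = (4725, 0, 0).
The cross product is nonzero, so the points do not lie on one line.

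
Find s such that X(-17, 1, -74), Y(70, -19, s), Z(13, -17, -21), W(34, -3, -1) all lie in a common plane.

59

Coplanarity ⇔ det[XY; XZ; XW] = 0.
Expanding, this is linear in s: (798)s + (-47082) = 0.
So s = 59.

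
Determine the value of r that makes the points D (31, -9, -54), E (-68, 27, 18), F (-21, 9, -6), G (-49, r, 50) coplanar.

Normal to plane DEF: n = (432, 1008, 90); plane equation n·P = -540.
Requiring n·G = -540: (1008)r + (-16668) = -540.
So r = 16.

16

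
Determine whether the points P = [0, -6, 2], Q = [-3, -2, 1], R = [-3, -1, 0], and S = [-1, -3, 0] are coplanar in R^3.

Yes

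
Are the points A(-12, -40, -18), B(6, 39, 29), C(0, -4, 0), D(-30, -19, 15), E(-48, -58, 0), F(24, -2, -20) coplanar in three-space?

The plane through A, B, C has normal n = AB × AC = (-270, 240, -300) and equation n·P = -960.
Checking the remaining points: n·D = -960, n·E = -960, n·F = -960.
All equal -960, so all 6 points lie in one plane.

Yes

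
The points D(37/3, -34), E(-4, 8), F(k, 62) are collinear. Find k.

Collinearity: (F − D) must be parallel to (E − D) = (-49/3, 42).
Cross-multiplying the components: (k − 37/3)·(42) = (96)·(-49/3).
Solving gives k = -25.

-25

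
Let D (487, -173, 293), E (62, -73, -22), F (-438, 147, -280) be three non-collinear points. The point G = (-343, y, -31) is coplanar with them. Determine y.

287

The plane through D, E, F has equation 43500x + 47850y − 43500z = 160950.
Substituting G: (47850)y + (-13572000) = 160950, so y = 287.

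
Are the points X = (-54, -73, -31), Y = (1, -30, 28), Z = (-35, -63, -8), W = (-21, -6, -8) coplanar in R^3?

The four points are coplanar iff the 3×3 determinant with rows XY, XZ, XW is zero.
Rows: (55, 43, 59), (19, 10, 23), (33, 67, 23).
Expanding along the first row: (55)(-1311) − (43)(-322) + (59)(943) = -2622.
Nonzero ⇒ not coplanar.

No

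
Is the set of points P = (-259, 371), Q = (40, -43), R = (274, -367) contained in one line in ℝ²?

PQ = (299, -414), PR = (533, -738).
det[PQ; PR] = (299)(-738) − (-414)(533) = 0.
The determinant is zero, so the points are collinear.

Yes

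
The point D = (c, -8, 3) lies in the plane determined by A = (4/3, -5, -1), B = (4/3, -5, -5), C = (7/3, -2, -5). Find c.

Coplanarity requires AB · (AC × AD) = 0.
AB = (0, 0, -4), AC = (1, 3, -4); the triple product is linear in c with coefficient 12 and constant term -4.
Setting it to zero: c = 1/3.

1/3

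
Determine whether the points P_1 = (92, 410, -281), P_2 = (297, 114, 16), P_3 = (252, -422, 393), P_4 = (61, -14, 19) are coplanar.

Yes

A normal to the plane through P_1, P_2, P_3 is n = P_1P_2 × P_1P_3 = (47600, -90650, -123200).
The plane has equation n·P = 1831900. For P_4: n·P_4 = 1831900.
Equal, so P_4 lies in the plane and all four are coplanar.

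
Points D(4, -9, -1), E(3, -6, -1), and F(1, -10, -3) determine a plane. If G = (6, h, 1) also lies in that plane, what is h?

A normal to the plane is n = DE × DF = (-6, -2, 10).
G lies in the plane iff n · DG = 0.
This gives (-2)h + (-10) = 0, so h = -5.

-5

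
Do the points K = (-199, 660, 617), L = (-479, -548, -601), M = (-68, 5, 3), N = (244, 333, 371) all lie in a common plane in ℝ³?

The four points are coplanar iff the 3×3 determinant with rows KL, KM, KN is zero.
Rows: (-280, -1208, -1218), (131, -655, -614), (443, -327, -246).
Expanding along the first row: (-280)(-39648) − (-1208)(239776) + (-1218)(247328) = -494656.
Nonzero ⇒ not coplanar.

No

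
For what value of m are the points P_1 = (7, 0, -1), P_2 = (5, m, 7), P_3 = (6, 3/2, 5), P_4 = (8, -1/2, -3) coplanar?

2

Normal to plane P_1P_3P_4: n = (0, 4, -1); plane equation n·P = 1.
Requiring n·P_2 = 1: (4)m + (-7) = 1.
So m = 2.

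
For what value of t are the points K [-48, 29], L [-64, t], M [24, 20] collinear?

Collinearity: (L − K) must be parallel to (M − K) = (72, -9).
Cross-multiplying the components: (t − 29)·(72) = (-16)·(-9).
Solving gives t = 31.

31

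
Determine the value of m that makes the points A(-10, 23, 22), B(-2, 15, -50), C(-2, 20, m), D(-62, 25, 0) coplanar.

The points are coplanar iff AB · (AC × AD) = 0.
Expanding, this is linear in m: (400)m + (400) = 0.
So m = -1.

-1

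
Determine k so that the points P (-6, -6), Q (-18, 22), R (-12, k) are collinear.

8

Collinearity: (R − P) must be parallel to (Q − P) = (-12, 28).
Cross-multiplying the components: (k − (-6))·(-12) = (-6)·(28).
Solving gives k = 8.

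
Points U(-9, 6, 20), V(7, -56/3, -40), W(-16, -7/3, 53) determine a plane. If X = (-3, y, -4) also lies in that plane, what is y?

The plane through U, V, W has equation −1314x − 108y − 306z = 5058.
Substituting X: (-108)y + (5166) = 5058, so y = 1.

1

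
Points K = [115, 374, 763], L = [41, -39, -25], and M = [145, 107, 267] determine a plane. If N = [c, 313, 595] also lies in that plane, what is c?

Coplanarity requires KL · (KM × KN) = 0.
KL = (-74, -413, -788), KM = (30, -267, -496); the triple product is linear in c with coefficient -5548 and constant term -1081860.
Setting it to zero: c = -195.

-195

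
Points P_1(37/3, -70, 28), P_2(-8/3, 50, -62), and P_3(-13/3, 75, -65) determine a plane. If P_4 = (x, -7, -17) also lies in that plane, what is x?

Coplanarity requires P_1P_2 · (P_1P_3 × P_1P_4) = 0.
P_1P_2 = (-15, 120, -90), P_1P_3 = (-50/3, 145, -93); the triple product is linear in x with coefficient 1890 and constant term -8820.
Setting it to zero: x = 14/3.

14/3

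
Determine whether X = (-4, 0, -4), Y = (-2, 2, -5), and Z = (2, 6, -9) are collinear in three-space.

No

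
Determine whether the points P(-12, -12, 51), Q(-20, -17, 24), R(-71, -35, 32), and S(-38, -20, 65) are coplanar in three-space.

No

The four points are coplanar iff the 3×3 determinant with rows PQ, PR, PS is zero.
Rows: (-8, -5, -27), (-59, -23, -19), (-26, -8, 14).
Expanding along the first row: (-8)(-474) − (-5)(-1320) + (-27)(-126) = 594.
Nonzero ⇒ not coplanar.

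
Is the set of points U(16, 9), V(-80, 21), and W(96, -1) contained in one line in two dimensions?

UV = (-96, 12), UW = (80, -10).
det[UV; UW] = (-96)(-10) − (12)(80) = 0.
The determinant is zero, so the points are collinear.

Yes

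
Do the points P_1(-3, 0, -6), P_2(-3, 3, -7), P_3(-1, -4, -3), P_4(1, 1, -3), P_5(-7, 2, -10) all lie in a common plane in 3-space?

Yes

The plane through P_1, P_2, P_3 has normal n = P_1P_2 × P_1P_3 = (5, -2, -6) and equation n·P = 21.
Checking the remaining points: n·P_4 = 21, n·P_5 = 21.
All equal 21, so all 5 points lie in one plane.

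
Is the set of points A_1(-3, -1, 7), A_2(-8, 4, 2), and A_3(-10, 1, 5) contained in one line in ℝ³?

No

A_1A_2 = (-5, 5, -5), A_1A_3 = (-7, 2, -2).
Comparing components 3 and 1: (-5)(-7) − (-5)(-2) = 25 ≠ 0, so A_1A_2 and A_1A_3 are not parallel and the points are not collinear.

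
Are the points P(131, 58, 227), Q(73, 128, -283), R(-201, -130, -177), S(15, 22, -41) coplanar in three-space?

Yes

With P as base: PQ = (-58, 70, -510), PR = (-332, -188, -404), PS = (-116, -36, -268).
PR × PS = (35840, -42112, -9856).
PQ · (PR × PS) = 0.
The scalar triple product vanishes, so the four points are coplanar.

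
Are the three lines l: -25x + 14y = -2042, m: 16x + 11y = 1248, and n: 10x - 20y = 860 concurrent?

Intersecting l and m: solving the 2×2 system gives (x, y) = (39934/499, -1472/499).
Substitute into n: (10)(39934/499) + (-20)(-1472/499) = 428780/499.
But n requires 860 ≠ 428780/499, so the three lines have no common point.

No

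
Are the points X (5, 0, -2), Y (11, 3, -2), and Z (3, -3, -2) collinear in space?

XY = (6, 3, 0), XZ = (-2, -3, 0).
XY × XZ = (0, 0, -12).
The cross product is nonzero, so the points do not lie on one line.

No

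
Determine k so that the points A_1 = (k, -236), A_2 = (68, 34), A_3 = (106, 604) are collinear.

The three points are collinear iff det[A_1A_2; A_1A_3] = 0.
This determinant is linear in k: (-570)k + (28500) = 0, so k = 50.

50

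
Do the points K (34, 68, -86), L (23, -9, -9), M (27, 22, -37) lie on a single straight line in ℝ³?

KL = (-11, -77, 77), KM = (-7, -46, 49).
Comparing components 2 and 3: (-77)(49) − (77)(-46) = -231 ≠ 0, so KL and KM are not parallel and the points are not collinear.

No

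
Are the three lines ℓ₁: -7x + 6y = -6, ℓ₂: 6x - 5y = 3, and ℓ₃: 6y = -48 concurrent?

Intersecting ℓ₁ and ℓ₂: solving the 2×2 system gives (x, y) = (-12, -15).
Substitute into ℓ₃: (0)(-12) + (6)(-15) = -90.
But ℓ₃ requires -48 ≠ -90, so the three lines have no common point.

No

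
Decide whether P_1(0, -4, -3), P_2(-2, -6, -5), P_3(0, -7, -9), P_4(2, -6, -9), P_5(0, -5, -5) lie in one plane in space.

The plane through P_1, P_2, P_3 has normal n = P_1P_2 × P_1P_3 = (6, -12, 6) and equation n·P = 30.
Checking the remaining points: n·P_4 = 30, n·P_5 = 30.
All equal 30, so all 5 points lie in one plane.

Yes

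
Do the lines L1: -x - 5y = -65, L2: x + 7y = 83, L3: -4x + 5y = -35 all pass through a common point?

The three lines meet at one point iff the augmented coefficient matrix [aᵢ bᵢ cᵢ] has rank < 3, i.e. its determinant vanishes.
Here the determinant is 0.
It vanishes, so the lines are concurrent at (20, 9).

Yes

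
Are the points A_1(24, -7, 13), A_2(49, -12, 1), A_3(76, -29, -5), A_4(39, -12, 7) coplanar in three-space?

A normal to the plane through A_1, A_2, A_3 is n = A_1A_2 × A_1A_3 = (-174, -174, -290).
The plane has equation n·P = -6728. For A_4: n·A_4 = -6728.
Equal, so A_4 lies in the plane and all four are coplanar.

Yes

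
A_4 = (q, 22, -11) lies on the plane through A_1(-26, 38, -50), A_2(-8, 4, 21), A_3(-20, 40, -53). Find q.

Coplanarity requires A_1A_2 · (A_1A_3 × A_1A_4) = 0.
A_1A_2 = (18, -34, 71), A_1A_3 = (6, 2, -3); the triple product is linear in q with coefficient -40 and constant term 640.
Setting it to zero: q = 16.

16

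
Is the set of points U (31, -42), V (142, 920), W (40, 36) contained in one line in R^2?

Yes

UV = (111, 962), UW = (9, 78).
Twice the signed area of △UVW is (111)(78) − (962)(9) = 0.
The triangle is degenerate (zero area), so the points are collinear.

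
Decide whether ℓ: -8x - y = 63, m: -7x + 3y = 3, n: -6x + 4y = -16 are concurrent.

Intersecting ℓ and m: solving the 2×2 system gives (x, y) = (-192/31, -417/31).
Substitute into n: (-6)(-192/31) + (4)(-417/31) = -516/31.
But n requires -16 ≠ -516/31, so the three lines have no common point.

No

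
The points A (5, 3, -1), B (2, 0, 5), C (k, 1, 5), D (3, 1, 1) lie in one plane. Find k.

Normal to plane ABD: n = (6, -6, 0); plane equation n·P = 12.
Requiring n·C = 12: (6)k + (-6) = 12.
So k = 3.

3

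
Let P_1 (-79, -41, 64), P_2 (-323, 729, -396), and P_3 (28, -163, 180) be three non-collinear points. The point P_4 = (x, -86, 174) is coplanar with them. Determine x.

67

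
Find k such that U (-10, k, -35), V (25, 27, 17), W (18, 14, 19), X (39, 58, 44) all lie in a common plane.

-48

Coplanarity ⇔ det[UV; UW; UX] = 0.
Expanding, this is linear in k: (-217)k + (-10416) = 0.
So k = -48.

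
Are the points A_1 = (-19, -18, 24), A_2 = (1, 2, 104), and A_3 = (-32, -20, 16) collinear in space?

No

A_1A_2 = (20, 20, 80), A_1A_3 = (-13, -2, -8).
A_1A_2 × A_1A_3 = (0, -880, 220).
The cross product is nonzero, so the points do not lie on one line.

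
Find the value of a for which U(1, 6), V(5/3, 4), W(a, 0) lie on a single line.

3

The three points are collinear iff det[UV; UW] = 0.
This determinant is linear in a: (2)a + (-6) = 0, so a = 3.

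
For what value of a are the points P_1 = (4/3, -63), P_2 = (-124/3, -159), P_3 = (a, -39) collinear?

12

Collinearity: (P_3 − P_1) must be parallel to (P_2 − P_1) = (-128/3, -96).
Cross-multiplying the components: (a − 4/3)·(-96) = (24)·(-128/3).
Solving gives a = 12.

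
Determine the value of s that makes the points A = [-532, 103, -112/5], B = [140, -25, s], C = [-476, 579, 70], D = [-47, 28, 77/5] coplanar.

128/5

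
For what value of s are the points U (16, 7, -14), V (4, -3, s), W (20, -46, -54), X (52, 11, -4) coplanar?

-24

Normal to plane UWX: n = (-370, -1480, 1924); plane equation n·P = -43216.
Requiring n·V = -43216: (1924)s + (2960) = -43216.
So s = -24.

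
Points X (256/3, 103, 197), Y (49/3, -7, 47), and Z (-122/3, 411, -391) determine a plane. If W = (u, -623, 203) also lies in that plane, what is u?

The plane through X, Y, Z has equation 110880x − 21672y − 35112z = 312480.
Substituting W: (110880)u + (6373920) = 312480, so u = -164/3.

-164/3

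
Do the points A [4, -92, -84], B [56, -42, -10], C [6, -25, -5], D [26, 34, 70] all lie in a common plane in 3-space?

With A as base: AB = (52, 50, 74), AC = (2, 67, 79), AD = (22, 126, 154).
AC × AD = (364, 1430, -1222).
AB · (AC × AD) = 0.
The scalar triple product vanishes, so the four points are coplanar.

Yes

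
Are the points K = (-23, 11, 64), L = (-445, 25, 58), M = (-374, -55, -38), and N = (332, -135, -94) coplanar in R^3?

The four points are coplanar iff the 3×3 determinant with rows KL, KM, KN is zero.
Rows: (-422, 14, -6), (-351, -66, -102), (355, -146, -158).
Expanding along the first row: (-422)(-4464) − (14)(91668) + (-6)(74676) = 152400.
Nonzero ⇒ not coplanar.

No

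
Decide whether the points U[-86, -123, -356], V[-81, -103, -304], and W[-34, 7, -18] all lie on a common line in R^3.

UV = (5, 20, 52), UW = (52, 130, 338).
UV × UW = (0, 1014, -390).
The cross product is nonzero, so the points do not lie on one line.

No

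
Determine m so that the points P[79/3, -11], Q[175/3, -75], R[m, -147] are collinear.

283/3

The three points are collinear iff det[PQ; PR] = 0.
This determinant is linear in m: (64)m + (-18112/3) = 0, so m = 283/3.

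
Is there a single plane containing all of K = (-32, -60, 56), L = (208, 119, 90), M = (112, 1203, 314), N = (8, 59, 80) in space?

With K as base: KL = (240, 179, 34), KM = (144, 1263, 258), KN = (40, 119, 24).
KM × KN = (-390, 6864, -33384).
KL · (KM × KN) = 0.
The scalar triple product vanishes, so the four points are coplanar.

Yes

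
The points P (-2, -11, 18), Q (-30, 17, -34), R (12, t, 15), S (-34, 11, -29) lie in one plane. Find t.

Normal to plane PQS: n = (-172, 348, 280); plane equation n·X = 1556.
Requiring n·R = 1556: (348)t + (2136) = 1556.
So t = -5/3.

-5/3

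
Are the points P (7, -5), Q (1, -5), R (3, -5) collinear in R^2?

Yes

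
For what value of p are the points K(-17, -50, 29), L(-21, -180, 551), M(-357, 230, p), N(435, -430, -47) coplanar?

109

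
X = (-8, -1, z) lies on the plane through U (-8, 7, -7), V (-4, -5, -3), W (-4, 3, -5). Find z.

-5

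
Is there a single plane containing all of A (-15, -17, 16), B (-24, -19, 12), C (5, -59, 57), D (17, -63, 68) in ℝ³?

No

With A as base: AB = (-9, -2, -4), AC = (20, -42, 41), AD = (32, -46, 52).
AC × AD = (-298, 272, 424).
AB · (AC × AD) = 442.
Since 442 ≠ 0, the four points are not coplanar.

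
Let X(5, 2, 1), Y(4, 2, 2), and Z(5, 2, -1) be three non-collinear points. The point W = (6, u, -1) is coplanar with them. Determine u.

2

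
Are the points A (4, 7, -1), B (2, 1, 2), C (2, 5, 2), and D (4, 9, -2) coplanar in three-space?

No

With A as base: AB = (-2, -6, 3), AC = (-2, -2, 3), AD = (0, 2, -1).
AC × AD = (-4, -2, -4).
AB · (AC × AD) = 8.
Since 8 ≠ 0, the four points are not coplanar.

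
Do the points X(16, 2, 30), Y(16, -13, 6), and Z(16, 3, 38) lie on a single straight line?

XY = (0, -15, -24), XZ = (0, 1, 8).
Comparing components 2 and 3: (-15)(8) − (-24)(1) = -96 ≠ 0, so XY and XZ are not parallel and the points are not collinear.

No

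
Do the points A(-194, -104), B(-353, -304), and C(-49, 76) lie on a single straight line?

No

AB = (-159, -200), AC = (145, 180).
If collinear, AC would be a scalar multiple of AB. But (-159)·(180) ≠ (-200)·(145) (difference 380), so they are not parallel; the points are not collinear.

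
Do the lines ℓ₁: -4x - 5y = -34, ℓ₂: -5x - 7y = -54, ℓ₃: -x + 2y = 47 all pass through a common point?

No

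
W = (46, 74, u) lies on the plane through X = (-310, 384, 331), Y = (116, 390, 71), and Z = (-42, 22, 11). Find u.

A normal to the plane is n = XY × XZ = (-96040, 66640, -155820).
W lies in the plane iff n · XW = 0.
This gives (-155820)u + (-3272220) = 0, so u = -21.

-21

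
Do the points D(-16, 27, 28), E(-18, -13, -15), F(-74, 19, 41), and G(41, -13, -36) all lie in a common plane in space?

No

With D as base: DE = (-2, -40, -43), DF = (-58, -8, 13), DG = (57, -40, -64).
DF × DG = (1032, -2971, 2776).
DE · (DF × DG) = -2592.
Since -2592 ≠ 0, the four points are not coplanar.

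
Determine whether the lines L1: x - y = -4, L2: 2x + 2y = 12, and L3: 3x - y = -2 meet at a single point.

Yes

Intersecting L1 and L2: solving the 2×2 system gives (x, y) = (1, 5).
Substitute into L3: (3)(1) + (-1)(5) = -2.
This equals -2, so (1, 5) lies on all three lines and they are concurrent.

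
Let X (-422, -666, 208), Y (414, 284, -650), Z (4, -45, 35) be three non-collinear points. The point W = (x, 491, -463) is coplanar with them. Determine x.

480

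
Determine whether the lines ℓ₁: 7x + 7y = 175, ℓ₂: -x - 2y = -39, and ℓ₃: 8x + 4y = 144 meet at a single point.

Intersecting ℓ₁ and ℓ₂: solving the 2×2 system gives (x, y) = (11, 14).
Substitute into ℓ₃: (8)(11) + (4)(14) = 144.
This equals 144, so (11, 14) lies on all three lines and they are concurrent.

Yes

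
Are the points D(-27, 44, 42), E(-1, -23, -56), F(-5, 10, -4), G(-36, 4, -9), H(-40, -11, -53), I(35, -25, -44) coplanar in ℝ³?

No

The plane through D, E, F has normal n = DE × DF = (-250, -960, 590) and equation n·P = -10710.
Checking the remaining points: n·G = -150, n·H = -10710, n·I = -10710.
Since n·G = -150 ≠ -10710, G is off the plane and the points are not all coplanar.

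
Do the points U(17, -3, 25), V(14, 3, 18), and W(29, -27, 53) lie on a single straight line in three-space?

UV = (-3, 6, -7), UW = (12, -24, 28).
UV × UW = (0, 0, 0).
The cross product vanishes, so the three points are collinear.

Yes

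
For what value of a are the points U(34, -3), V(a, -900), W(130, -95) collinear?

970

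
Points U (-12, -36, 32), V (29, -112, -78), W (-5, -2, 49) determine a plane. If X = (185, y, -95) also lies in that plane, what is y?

The plane through U, V, W has equation 2448x − 1467y + 1926z = 85068.
Substituting X: (-1467)y + (269910) = 85068, so y = 126.

126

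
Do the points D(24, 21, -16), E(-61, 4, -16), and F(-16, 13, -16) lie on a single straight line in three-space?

Yes

DE = (-85, -17, 0), DF = (-40, -8, 0).
DE × DF = (0, 0, 0).
The cross product vanishes, so the three points are collinear.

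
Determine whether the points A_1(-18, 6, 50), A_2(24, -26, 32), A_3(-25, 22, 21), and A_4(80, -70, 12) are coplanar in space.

A normal to the plane through A_1, A_2, A_3 is n = A_1A_2 × A_1A_3 = (1216, 1344, 448).
The plane has equation n·P = 8576. For A_4: n·A_4 = 8576.
Equal, so A_4 lies in the plane and all four are coplanar.

Yes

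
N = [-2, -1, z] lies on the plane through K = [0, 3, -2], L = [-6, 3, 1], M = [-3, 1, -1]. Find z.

-2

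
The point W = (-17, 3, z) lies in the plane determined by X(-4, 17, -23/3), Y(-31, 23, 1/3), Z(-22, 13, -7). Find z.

Coplanarity requires XY · (XZ × XW) = 0.
XY = (-27, 6, 8), XZ = (-18, -4, 2/3); the triple product is linear in z with coefficient 216 and constant term 2952.
Setting it to zero: z = -41/3.

-41/3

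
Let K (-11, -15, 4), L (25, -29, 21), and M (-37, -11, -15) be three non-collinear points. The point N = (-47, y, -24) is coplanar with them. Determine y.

The plane through K, L, M has equation 198x + 242y − 220z = -6688.
Substituting N: (242)y + (-4026) = -6688, so y = -11.

-11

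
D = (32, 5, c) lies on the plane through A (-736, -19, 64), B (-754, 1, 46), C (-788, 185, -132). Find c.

-32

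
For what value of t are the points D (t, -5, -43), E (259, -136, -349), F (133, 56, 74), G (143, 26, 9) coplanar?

Coplanarity ⇔ det[DE; DF; DG] = 0.
Expanding, this is linear in t: (-210)t + (3990) = 0.
So t = 19.

19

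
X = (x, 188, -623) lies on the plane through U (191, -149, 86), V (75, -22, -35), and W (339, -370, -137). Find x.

Coplanarity requires UV · (UW × UX) = 0.
UV = (-116, 127, -121), UW = (148, -221, -223); the triple product is linear in x with coefficient -55062 and constant term -9085230.
Setting it to zero: x = -165.

-165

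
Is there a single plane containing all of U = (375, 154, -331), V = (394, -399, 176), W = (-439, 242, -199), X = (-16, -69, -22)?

Yes

A normal to the plane through U, V, W is n = UV × UW = (-117612, -415206, -448470).
The plane has equation n·P = 40397346. For X: n·X = 40397346.
Equal, so X lies in the plane and all four are coplanar.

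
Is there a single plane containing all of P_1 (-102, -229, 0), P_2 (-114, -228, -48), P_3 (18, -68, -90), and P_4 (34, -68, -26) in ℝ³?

No

The four points are coplanar iff the 3×3 determinant with rows P_1P_2, P_1P_3, P_1P_4 is zero.
Rows: (-12, 1, -48), (120, 161, -90), (136, 161, -26).
Expanding along the first row: (-12)(10304) − (1)(9120) + (-48)(-2576) = -9120.
Nonzero ⇒ not coplanar.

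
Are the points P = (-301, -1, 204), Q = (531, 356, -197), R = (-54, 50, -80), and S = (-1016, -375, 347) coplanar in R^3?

Yes

With P as base: PQ = (832, 357, -401), PR = (247, 51, -284), PS = (-715, -374, 143).
PR × PS = (-98923, 167739, -55913).
PQ · (PR × PS) = 0.
The scalar triple product vanishes, so the four points are coplanar.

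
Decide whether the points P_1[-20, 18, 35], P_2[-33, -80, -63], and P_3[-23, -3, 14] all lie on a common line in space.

P_1P_2 = (-13, -98, -98), P_1P_3 = (-3, -21, -21).
Comparing components 3 and 1: (-98)(-3) − (-13)(-21) = 21 ≠ 0, so P_1P_2 and P_1P_3 are not parallel and the points are not collinear.

No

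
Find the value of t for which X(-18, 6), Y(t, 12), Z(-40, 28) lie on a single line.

-24

Collinearity: (Y − X) must be parallel to (Z − X) = (-22, 22).
Cross-multiplying the components: (t − (-18))·(22) = (6)·(-22).
Solving gives t = -24.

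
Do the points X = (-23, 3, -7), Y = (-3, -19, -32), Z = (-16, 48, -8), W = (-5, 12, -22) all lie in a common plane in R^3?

No

A normal to the plane through X, Y, Z is n = XY × XZ = (1147, -155, 1054).
The plane has equation n·P = -34224. For W: n·W = -30783.
-30783 ≠ -34224, so W is off the plane.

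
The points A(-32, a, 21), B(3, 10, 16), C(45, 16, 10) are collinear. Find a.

5

Collinearity requires AB × AC = 0; each component is linear in a.
The x-component gives (6)a + (-30) = 0, so a = 5.
The remaining components then also vanish.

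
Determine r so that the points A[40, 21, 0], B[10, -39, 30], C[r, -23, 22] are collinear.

18

Collinearity requires AB × AC = 0; each component is linear in r.
The y-component gives (30)r + (-540) = 0, so r = 18.
The remaining components then also vanish.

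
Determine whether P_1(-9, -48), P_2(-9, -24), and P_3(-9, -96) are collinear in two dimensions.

P_1P_2 = (0, 24), P_1P_3 = (0, -48).
Twice the signed area of △P_1P_2P_3 is (0)(-48) − (24)(0) = 0.
The triangle is degenerate (zero area), so the points are collinear.

Yes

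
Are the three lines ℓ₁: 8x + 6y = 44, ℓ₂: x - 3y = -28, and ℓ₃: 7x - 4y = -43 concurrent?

No

Intersecting ℓ₁ and ℓ₂: solving the 2×2 system gives (x, y) = (-6/5, 134/15).
Substitute into ℓ₃: (7)(-6/5) + (-4)(134/15) = -662/15.
But ℓ₃ requires -43 ≠ -662/15, so the three lines have no common point.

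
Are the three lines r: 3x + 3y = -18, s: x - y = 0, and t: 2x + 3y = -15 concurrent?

Yes

Intersecting r and s: solving the 2×2 system gives (x, y) = (-3, -3).
Substitute into t: (2)(-3) + (3)(-3) = -15.
This equals -15, so (-3, -3) lies on all three lines and they are concurrent.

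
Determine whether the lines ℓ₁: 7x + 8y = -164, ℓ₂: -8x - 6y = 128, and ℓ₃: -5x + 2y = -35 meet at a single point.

No

The three lines meet at one point iff the augmented coefficient matrix [aᵢ bᵢ cᵢ] has rank < 3, i.e. its determinant vanishes.
Here the determinant is -138.
Nonzero, so no common point exists.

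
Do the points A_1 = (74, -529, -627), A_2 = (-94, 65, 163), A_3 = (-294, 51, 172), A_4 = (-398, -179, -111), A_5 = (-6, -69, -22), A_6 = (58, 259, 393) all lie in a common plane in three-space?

The plane through A_1, A_2, A_3 has normal n = A_1A_2 × A_1A_3 = (16406, -156488, 121152) and equation n·P = 8033892.
Checking the remaining points: n·A_4 = 8033892, n·A_5 = 8033892, n·A_6 = 8033892.
All equal 8033892, so all 6 points lie in one plane.

Yes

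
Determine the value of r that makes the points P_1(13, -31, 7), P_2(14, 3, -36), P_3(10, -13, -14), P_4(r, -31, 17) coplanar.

Normal to plane P_1P_2P_3: n = (60, 150, 120); plane equation n·P = -3030.
Requiring n·P_4 = -3030: (60)r + (-2610) = -3030.
So r = -7.

-7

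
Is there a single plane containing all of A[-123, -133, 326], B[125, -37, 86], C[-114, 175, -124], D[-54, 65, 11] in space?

Yes

With A as base: AB = (248, 96, -240), AC = (9, 308, -450), AD = (69, 198, -315).
AC × AD = (-7920, -28215, -19470).
AB · (AC × AD) = 0.
The scalar triple product vanishes, so the four points are coplanar.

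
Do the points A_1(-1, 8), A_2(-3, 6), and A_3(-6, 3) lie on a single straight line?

A_1A_2 = (-2, -2), A_1A_3 = (-5, -5).
Checking proportionality: A_1A_3 = 5/2·A_1A_2, so the vectors are parallel and the points are collinear.

Yes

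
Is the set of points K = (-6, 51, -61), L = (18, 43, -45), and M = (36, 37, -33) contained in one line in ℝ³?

Yes

KL = (24, -8, 16), KM = (42, -14, 28).
KL × KM = (0, 0, 0).
The cross product vanishes, so the three points are collinear.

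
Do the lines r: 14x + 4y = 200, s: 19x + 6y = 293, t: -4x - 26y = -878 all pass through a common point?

No

Intersecting r and s: solving the 2×2 system gives (x, y) = (7/2, 151/4).
Substitute into t: (-4)(7/2) + (-26)(151/4) = -1991/2.
But t requires -878 ≠ -1991/2, so the three lines have no common point.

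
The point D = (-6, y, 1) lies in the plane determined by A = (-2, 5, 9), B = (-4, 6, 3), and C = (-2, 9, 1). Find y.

The plane through A, B, C has equation 16x − 16y − 8z = -184.
Substituting D: (-16)y + (-104) = -184, so y = 5.

5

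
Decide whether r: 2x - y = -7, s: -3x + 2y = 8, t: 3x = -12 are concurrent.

No

The three lines meet at one point iff the augmented coefficient matrix [aᵢ bᵢ cᵢ] has rank < 3, i.e. its determinant vanishes.
Here the determinant is 6.
Nonzero, so no common point exists.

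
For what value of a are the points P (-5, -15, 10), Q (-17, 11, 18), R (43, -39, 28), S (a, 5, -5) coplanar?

-45

Normal to plane PQR: n = (660, 600, -960); plane equation n·X = -21900.
Requiring n·S = -21900: (660)a + (7800) = -21900.
So a = -45.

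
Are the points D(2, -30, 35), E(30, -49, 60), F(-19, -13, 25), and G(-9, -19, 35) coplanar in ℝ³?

No

The four points are coplanar iff the 3×3 determinant with rows DE, DF, DG is zero.
Rows: (28, -19, 25), (-21, 17, -10), (-11, 11, 0).
Expanding along the first row: (28)(110) − (-19)(-110) + (25)(-44) = -110.
Nonzero ⇒ not coplanar.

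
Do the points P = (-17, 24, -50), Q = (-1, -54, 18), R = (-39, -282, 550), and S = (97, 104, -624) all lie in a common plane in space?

The four points are coplanar iff the 3×3 determinant with rows PQ, PR, PS is zero.
Rows: (16, -78, 68), (-22, -306, 600), (114, 80, -574).
Expanding along the first row: (16)(127644) − (-78)(-55772) + (68)(33124) = -55480.
Nonzero ⇒ not coplanar.

No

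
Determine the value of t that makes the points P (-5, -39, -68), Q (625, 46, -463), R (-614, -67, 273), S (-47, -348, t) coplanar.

187

Normal to plane PQR: n = (17925, 25725, 34125); plane equation n·X = -3413400.
Requiring n·S = -3413400: (34125)t + (-9794775) = -3413400.
So t = 187.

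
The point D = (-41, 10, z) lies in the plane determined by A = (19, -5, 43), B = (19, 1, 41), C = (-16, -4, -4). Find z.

-42

A normal to the plane is n = AB × AC = (-280, 70, 210).
D lies in the plane iff n · AD = 0.
This gives (210)z + (8820) = 0, so z = -42.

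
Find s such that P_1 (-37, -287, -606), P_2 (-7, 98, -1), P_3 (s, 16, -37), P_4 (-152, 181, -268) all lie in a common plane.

22

Normal to plane P_1P_2P_4: n = (-153010, -79715, 58315); plane equation n·P = -6799315.
Requiring n·P_3 = -6799315: (-153010)s + (-3433095) = -6799315.
So s = 22.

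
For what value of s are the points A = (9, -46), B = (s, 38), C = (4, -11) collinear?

-3

Collinearity: (B − A) must be parallel to (C − A) = (-5, 35).
Cross-multiplying the components: (s − 9)·(35) = (84)·(-5).
Solving gives s = -3.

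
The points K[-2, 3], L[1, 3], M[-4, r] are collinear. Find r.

Collinearity: (M − K) must be parallel to (L − K) = (3, 0).
Cross-multiplying the components: (r − 3)·(3) = (-2)·(0).
Solving gives r = 3.

3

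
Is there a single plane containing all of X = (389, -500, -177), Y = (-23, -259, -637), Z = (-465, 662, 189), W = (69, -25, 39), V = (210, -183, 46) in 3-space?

The plane through X, Y, Z has normal n = XY × XZ = (622726, 543632, -272930) and equation n·P = 18733024.
Checking the remaining points: n·W = 18733024, n·V = 18733024.
All equal 18733024, so all 5 points lie in one plane.

Yes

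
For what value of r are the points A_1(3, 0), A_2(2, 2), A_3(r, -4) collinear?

5

The three points are collinear iff det[A_1A_2; A_1A_3] = 0.
This determinant is linear in r: (-2)r + (10) = 0, so r = 5.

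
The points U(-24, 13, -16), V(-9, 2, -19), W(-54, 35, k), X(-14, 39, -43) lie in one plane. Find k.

-10

Coplanarity ⇔ det[UV; UW; UX] = 0.
Expanding, this is linear in k: (-500)k + (-5000) = 0.
So k = -10.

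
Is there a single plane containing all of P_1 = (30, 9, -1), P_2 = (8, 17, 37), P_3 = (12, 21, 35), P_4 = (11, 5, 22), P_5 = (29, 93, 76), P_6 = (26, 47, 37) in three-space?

No

The plane through P_1, P_2, P_3 has normal n = P_1P_2 × P_1P_3 = (-168, 108, -120) and equation n·P = -3948.
Checking the remaining points: n·P_4 = -3948, n·P_5 = -3948, n·P_6 = -3732.
Since n·P_6 = -3732 ≠ -3948, P_6 is off the plane and the points are not all coplanar.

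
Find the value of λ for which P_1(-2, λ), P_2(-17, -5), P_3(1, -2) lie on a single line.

Collinearity: (P_1 − P_2) must be parallel to (P_3 − P_2) = (18, 3).
Cross-multiplying the components: (λ − (-5))·(18) = (15)·(3).
Solving gives λ = -5/2.

-5/2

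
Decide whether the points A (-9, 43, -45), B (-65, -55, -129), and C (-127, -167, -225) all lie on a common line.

No

AB = (-56, -98, -84), AC = (-118, -210, -180).
Comparing components 3 and 1: (-84)(-118) − (-56)(-180) = -168 ≠ 0, so AB and AC are not parallel and the points are not collinear.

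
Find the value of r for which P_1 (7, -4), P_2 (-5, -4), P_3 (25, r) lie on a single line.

Collinearity: (P_3 − P_1) must be parallel to (P_2 − P_1) = (-12, 0).
Cross-multiplying the components: (r − (-4))·(-12) = (18)·(0).
Solving gives r = -4.

-4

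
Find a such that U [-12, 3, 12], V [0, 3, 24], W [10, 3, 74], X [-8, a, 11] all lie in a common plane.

3

The points are coplanar iff UV · (UW × UX) = 0.
Expanding, this is linear in a: (-480)a + (1440) = 0.
So a = 3.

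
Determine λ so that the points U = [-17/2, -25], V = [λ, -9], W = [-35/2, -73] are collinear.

-11/2

The three points are collinear iff det[UV; UW] = 0.
This determinant is linear in λ: (-48)λ + (-264) = 0, so λ = -11/2.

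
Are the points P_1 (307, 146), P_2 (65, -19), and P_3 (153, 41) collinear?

Yes

P_1P_2 = (-242, -165), P_1P_3 = (-154, -105).
Checking proportionality: P_1P_3 = 7/11·P_1P_2, so the vectors are parallel and the points are collinear.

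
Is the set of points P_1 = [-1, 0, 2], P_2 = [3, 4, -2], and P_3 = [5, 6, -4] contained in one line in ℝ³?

P_1P_2 = (4, 4, -4), P_1P_3 = (6, 6, -6).
Each component of P_1P_3 is 3/2 times the corresponding component of P_1P_2, so P_1P_3 = 3/2·P_1P_2 and the points are collinear.

Yes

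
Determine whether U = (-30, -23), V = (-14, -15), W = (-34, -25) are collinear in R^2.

Yes

UV = (16, 8), UW = (-4, -2).
Twice the signed area of △UVW is (16)(-2) − (8)(-4) = 0.
The triangle is degenerate (zero area), so the points are collinear.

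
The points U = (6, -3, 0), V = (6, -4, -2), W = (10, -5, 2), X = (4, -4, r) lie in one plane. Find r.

-5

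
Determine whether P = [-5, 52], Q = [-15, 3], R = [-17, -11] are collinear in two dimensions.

No

PQ = (-10, -49), PR = (-12, -63).
If collinear, PR would be a scalar multiple of PQ. But (-10)·(-63) ≠ (-49)·(-12) (difference 42), so they are not parallel; the points are not collinear.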